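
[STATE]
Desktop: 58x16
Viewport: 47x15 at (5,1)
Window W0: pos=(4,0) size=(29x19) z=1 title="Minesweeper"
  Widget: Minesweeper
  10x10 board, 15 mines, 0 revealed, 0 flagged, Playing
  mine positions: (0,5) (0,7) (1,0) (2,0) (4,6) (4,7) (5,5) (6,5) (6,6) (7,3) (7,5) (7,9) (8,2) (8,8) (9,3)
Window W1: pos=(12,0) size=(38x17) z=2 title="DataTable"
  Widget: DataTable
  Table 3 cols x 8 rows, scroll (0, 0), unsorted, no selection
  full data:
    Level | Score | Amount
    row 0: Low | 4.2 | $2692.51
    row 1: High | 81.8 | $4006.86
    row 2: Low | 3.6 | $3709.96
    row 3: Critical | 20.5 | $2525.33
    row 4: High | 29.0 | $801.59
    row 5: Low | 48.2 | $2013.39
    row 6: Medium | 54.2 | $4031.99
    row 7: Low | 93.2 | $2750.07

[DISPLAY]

 Minesw┃ DataTable                          ┃  
───────┠────────────────────────────────────┨  
■■■■■■■┃Level   │Score│Amount               ┃  
■■■■■■■┃────────┼─────┼────────             ┃  
■■■■■■■┃Low     │4.2  │$2692.51             ┃  
■■■■■■■┃High    │81.8 │$4006.86             ┃  
■■■■■■■┃Low     │3.6  │$3709.96             ┃  
■■■■■■■┃Critical│20.5 │$2525.33             ┃  
■■■■■■■┃High    │29.0 │$801.59              ┃  
■■■■■■■┃Low     │48.2 │$2013.39             ┃  
■■■■■■■┃Medium  │54.2 │$4031.99             ┃  
■■■■■■■┃Low     │93.2 │$2750.07             ┃  
       ┃                                    ┃  
       ┃                                    ┃  
       ┃                                    ┃  


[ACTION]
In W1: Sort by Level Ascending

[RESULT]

 Minesw┃ DataTable                          ┃  
───────┠────────────────────────────────────┨  
■■■■■■■┃Level  ▲│Score│Amount               ┃  
■■■■■■■┃────────┼─────┼────────             ┃  
■■■■■■■┃Critical│20.5 │$2525.33             ┃  
■■■■■■■┃High    │81.8 │$4006.86             ┃  
■■■■■■■┃High    │29.0 │$801.59              ┃  
■■■■■■■┃Low     │4.2  │$2692.51             ┃  
■■■■■■■┃Low     │3.6  │$3709.96             ┃  
■■■■■■■┃Low     │48.2 │$2013.39             ┃  
■■■■■■■┃Low     │93.2 │$2750.07             ┃  
■■■■■■■┃Medium  │54.2 │$4031.99             ┃  
       ┃                                    ┃  
       ┃                                    ┃  
       ┃                                    ┃  


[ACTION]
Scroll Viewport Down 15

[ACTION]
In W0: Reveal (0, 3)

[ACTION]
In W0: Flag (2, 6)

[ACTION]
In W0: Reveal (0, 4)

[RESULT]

 Minesw┃ DataTable                          ┃  
───────┠────────────────────────────────────┨  
■1  1■■┃Level  ▲│Score│Amount               ┃  
■2  112┃────────┼─────┼────────             ┃  
■2     ┃Critical│20.5 │$2525.33             ┃  
11   12┃High    │81.8 │$4006.86             ┃  
    12■┃High    │29.0 │$801.59              ┃  
    2■■┃Low     │4.2  │$2692.51             ┃  
  114■■┃Low     │3.6  │$3709.96             ┃  
 12■■■■┃Low     │48.2 │$2013.39             ┃  
 1■■■■■┃Low     │93.2 │$2750.07             ┃  
 1■■■■■┃Medium  │54.2 │$4031.99             ┃  
       ┃                                    ┃  
       ┃                                    ┃  
       ┃                                    ┃  


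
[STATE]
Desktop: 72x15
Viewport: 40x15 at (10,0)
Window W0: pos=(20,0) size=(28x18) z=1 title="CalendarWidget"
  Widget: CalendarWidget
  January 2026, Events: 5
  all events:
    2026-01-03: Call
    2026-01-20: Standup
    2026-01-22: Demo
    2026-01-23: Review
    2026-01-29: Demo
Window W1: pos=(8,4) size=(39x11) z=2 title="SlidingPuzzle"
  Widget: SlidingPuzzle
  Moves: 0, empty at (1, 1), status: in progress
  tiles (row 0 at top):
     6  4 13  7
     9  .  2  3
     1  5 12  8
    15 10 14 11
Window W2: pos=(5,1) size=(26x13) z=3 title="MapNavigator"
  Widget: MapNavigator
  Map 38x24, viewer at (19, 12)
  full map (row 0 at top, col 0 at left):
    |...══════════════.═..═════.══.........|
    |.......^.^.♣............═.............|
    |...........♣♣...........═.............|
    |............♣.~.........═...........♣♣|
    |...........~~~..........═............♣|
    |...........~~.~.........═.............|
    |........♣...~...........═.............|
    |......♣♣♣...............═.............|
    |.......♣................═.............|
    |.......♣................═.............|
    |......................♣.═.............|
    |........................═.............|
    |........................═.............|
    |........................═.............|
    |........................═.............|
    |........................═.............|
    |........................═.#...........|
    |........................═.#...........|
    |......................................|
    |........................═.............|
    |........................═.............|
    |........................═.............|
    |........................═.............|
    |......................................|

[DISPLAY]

          ┏━━━━━━━━━━━━━━━━━━━━━━━━━━┓  
━━━━━━━━━━━━━━━━━━━━┓idget           ┃  
Navigator           ┃────────────────┨  
────────────────────┨uary 2026       ┃  
.............═......┃━━━━━━━━━━━━━━━┓┃  
.............═......┃               ┃┃  
...........♣.═......┃───────────────┨┃  
.............═......┃               ┃┃  
........@....═......┃               ┃┃  
.............═......┃               ┃┃  
.............═......┃               ┃┃  
.............═......┃               ┃┃  
.............═.#....┃               ┃┃  
━━━━━━━━━━━━━━━━━━━━┛               ┃┃  
━━━━━━━━━━━━━━━━━━━━━━━━━━━━━━━━━━━━┛┃  


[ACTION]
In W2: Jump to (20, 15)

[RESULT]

          ┏━━━━━━━━━━━━━━━━━━━━━━━━━━┓  
━━━━━━━━━━━━━━━━━━━━┓idget           ┃  
Navigator           ┃────────────────┨  
────────────────────┨uary 2026       ┃  
............═.......┃━━━━━━━━━━━━━━━┓┃  
............═.......┃               ┃┃  
............═.......┃───────────────┨┃  
............═.......┃               ┃┃  
........@...═.......┃               ┃┃  
............═.#.....┃               ┃┃  
............═.#.....┃               ┃┃  
....................┃               ┃┃  
............═.......┃               ┃┃  
━━━━━━━━━━━━━━━━━━━━┛               ┃┃  
━━━━━━━━━━━━━━━━━━━━━━━━━━━━━━━━━━━━┛┃  


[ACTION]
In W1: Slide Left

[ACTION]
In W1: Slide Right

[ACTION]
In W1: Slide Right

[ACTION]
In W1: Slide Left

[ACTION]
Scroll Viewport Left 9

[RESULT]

                   ┏━━━━━━━━━━━━━━━━━━━━
    ┏━━━━━━━━━━━━━━━━━━━━━━━━┓idget     
    ┃ MapNavigator           ┃──────────
    ┠────────────────────────┨uary 2026 
    ┃................═.......┃━━━━━━━━━━
    ┃................═.......┃          
    ┃................═.......┃──────────
    ┃................═.......┃          
    ┃............@...═.......┃          
    ┃................═.#.....┃          
    ┃................═.#.....┃          
    ┃........................┃          
    ┃................═.......┃          
    ┗━━━━━━━━━━━━━━━━━━━━━━━━┛          
       ┗━━━━━━━━━━━━━━━━━━━━━━━━━━━━━━━━


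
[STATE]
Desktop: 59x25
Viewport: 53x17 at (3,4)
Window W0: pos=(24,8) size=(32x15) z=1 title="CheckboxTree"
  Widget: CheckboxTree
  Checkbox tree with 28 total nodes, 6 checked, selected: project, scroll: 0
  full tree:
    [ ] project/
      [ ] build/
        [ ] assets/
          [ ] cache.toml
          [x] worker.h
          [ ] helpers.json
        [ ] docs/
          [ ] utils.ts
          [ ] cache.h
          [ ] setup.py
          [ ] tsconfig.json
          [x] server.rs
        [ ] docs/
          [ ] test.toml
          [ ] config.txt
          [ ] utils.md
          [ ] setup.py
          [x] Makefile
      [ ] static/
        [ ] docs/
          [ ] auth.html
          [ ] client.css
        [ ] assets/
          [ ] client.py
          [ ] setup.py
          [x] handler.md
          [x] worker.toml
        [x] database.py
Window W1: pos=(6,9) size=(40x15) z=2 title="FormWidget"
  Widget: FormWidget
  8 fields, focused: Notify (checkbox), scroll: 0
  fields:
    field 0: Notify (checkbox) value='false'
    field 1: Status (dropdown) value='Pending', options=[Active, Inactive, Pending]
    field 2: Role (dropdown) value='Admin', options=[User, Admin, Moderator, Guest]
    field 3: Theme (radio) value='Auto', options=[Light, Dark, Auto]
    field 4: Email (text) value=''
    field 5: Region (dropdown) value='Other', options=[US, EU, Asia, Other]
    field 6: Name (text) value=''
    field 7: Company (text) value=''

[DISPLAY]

                                                     
                                                     
                                                     
                                                     
                     ┏━━━━━━━━━━━━━━━━━━━━━━━━━━━━━━┓
   ┏━━━━━━━━━━━━━━━━━━━━━━━━━━━━━━━━━━━━━━┓         ┃
   ┃ FormWidget                           ┃─────────┨
   ┠──────────────────────────────────────┨         ┃
   ┃> Notify:     [ ]                     ┃         ┃
   ┃  Status:     [Pending              ▼]┃         ┃
   ┃  Role:       [Admin                ▼]┃         ┃
   ┃  Theme:      ( ) Light  ( ) Dark  (●)┃         ┃
   ┃  Email:      [                      ]┃on       ┃
   ┃  Region:     [Other                ▼]┃         ┃
   ┃  Name:       [                      ]┃         ┃
   ┃  Company:    [                      ]┃         ┃
   ┃                                      ┃         ┃


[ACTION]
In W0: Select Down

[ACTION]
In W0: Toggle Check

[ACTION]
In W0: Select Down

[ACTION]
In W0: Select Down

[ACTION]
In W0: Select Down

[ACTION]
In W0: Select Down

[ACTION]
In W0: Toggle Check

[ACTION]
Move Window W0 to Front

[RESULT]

                                                     
                                                     
                                                     
                                                     
                     ┏━━━━━━━━━━━━━━━━━━━━━━━━━━━━━━┓
   ┏━━━━━━━━━━━━━━━━━┃ CheckboxTree                 ┃
   ┃ FormWidget      ┠──────────────────────────────┨
   ┠─────────────────┃ [-] project/                 ┃
   ┃> Notify:     [ ]┃   [-] build/                 ┃
   ┃  Status:     [Pe┃     [-] assets/              ┃
   ┃  Role:       [Ad┃       [x] cache.toml         ┃
   ┃  Theme:      ( )┃       [x] worker.h           ┃
   ┃  Email:      [  ┃>      [ ] helpers.json       ┃
   ┃  Region:     [Ot┃     [x] docs/                ┃
   ┃  Name:       [  ┃       [x] utils.ts           ┃
   ┃  Company:    [  ┃       [x] cache.h            ┃
   ┃                 ┃       [x] setup.py           ┃


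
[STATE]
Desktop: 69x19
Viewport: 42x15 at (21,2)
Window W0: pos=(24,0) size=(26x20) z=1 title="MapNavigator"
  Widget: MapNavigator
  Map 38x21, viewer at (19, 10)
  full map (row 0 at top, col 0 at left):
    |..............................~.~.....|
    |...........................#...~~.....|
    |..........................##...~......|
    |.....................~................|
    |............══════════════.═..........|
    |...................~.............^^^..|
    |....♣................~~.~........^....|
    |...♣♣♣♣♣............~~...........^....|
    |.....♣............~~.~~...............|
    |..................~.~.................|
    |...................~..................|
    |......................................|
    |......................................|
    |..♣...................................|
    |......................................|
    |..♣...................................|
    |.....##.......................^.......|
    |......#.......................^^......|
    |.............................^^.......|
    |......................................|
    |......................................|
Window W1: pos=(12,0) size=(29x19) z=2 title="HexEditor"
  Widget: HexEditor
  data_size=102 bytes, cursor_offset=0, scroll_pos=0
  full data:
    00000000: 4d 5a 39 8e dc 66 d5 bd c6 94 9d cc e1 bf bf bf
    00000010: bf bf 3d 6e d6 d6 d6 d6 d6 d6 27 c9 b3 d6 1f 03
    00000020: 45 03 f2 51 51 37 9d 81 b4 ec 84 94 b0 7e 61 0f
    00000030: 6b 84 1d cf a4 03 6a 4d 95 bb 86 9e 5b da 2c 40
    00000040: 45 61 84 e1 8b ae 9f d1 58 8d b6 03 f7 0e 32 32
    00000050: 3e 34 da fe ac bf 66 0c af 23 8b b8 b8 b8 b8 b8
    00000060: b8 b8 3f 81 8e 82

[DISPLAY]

───────────────────┨────────┨             
  4D 5a 39 8e dc 66┃...##...┃             
  bf bf 3d 6e d6 d6┃........┃             
  45 03 f2 51 51 37┃═══.═...┃             
  6b 84 1d cf a4 03┃........┃             
  45 61 84 e1 8b ae┃.~......┃             
  3e 34 da fe ac bf┃........┃             
  b8 b8 3f 81 8e 82┃........┃             
                   ┃........┃             
                   ┃........┃             
                   ┃........┃             
                   ┃........┃             
                   ┃........┃             
                   ┃........┃             
                   ┃........┃             


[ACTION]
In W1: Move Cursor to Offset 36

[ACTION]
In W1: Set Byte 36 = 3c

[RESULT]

───────────────────┨────────┨             
  4d 5a 39 8e dc 66┃...##...┃             
  bf bf 3d 6e d6 d6┃........┃             
  45 03 f2 51 3C 37┃═══.═...┃             
  6b 84 1d cf a4 03┃........┃             
  45 61 84 e1 8b ae┃.~......┃             
  3e 34 da fe ac bf┃........┃             
  b8 b8 3f 81 8e 82┃........┃             
                   ┃........┃             
                   ┃........┃             
                   ┃........┃             
                   ┃........┃             
                   ┃........┃             
                   ┃........┃             
                   ┃........┃             


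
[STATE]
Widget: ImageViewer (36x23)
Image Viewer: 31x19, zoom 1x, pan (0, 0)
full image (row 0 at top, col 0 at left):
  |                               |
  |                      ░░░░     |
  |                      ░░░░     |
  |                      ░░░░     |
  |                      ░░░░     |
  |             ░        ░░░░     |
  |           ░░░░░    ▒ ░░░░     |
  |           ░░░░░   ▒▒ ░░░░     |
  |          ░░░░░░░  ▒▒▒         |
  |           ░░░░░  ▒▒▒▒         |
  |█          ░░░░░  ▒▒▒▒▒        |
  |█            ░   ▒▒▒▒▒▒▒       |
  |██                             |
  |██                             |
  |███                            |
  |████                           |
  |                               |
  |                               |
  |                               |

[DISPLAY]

                                    
                      ░░░░          
                      ░░░░          
                      ░░░░          
                      ░░░░          
             ░        ░░░░          
           ░░░░░    ▒ ░░░░          
           ░░░░░   ▒▒ ░░░░          
          ░░░░░░░  ▒▒▒              
           ░░░░░  ▒▒▒▒              
█          ░░░░░  ▒▒▒▒▒             
█            ░   ▒▒▒▒▒▒▒            
██                                  
██                                  
███                                 
████                                
                                    
                                    
                                    
                                    
                                    
                                    
                                    


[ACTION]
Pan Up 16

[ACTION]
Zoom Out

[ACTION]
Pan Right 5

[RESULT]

                                    
                 ░░░░               
                 ░░░░               
                 ░░░░               
                 ░░░░               
        ░        ░░░░               
      ░░░░░    ▒ ░░░░               
      ░░░░░   ▒▒ ░░░░               
     ░░░░░░░  ▒▒▒                   
      ░░░░░  ▒▒▒▒                   
      ░░░░░  ▒▒▒▒▒                  
        ░   ▒▒▒▒▒▒▒                 
                                    
                                    
                                    
                                    
                                    
                                    
                                    
                                    
                                    
                                    
                                    


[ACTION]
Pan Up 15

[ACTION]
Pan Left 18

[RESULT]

                                    
                      ░░░░          
                      ░░░░          
                      ░░░░          
                      ░░░░          
             ░        ░░░░          
           ░░░░░    ▒ ░░░░          
           ░░░░░   ▒▒ ░░░░          
          ░░░░░░░  ▒▒▒              
           ░░░░░  ▒▒▒▒              
█          ░░░░░  ▒▒▒▒▒             
█            ░   ▒▒▒▒▒▒▒            
██                                  
██                                  
███                                 
████                                
                                    
                                    
                                    
                                    
                                    
                                    
                                    


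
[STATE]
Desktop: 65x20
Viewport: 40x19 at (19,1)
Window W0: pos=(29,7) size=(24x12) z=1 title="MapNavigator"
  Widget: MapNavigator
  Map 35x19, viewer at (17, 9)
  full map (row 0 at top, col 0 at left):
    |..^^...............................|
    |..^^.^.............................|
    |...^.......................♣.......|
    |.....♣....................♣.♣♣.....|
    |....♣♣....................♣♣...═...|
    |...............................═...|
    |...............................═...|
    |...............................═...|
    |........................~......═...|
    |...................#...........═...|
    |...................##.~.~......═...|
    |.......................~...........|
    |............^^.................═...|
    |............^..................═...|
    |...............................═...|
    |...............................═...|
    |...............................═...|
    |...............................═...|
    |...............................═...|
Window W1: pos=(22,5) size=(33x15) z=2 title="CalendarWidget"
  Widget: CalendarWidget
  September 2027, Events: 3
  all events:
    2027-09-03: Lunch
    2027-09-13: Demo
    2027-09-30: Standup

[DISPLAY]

                                        
                                        
                                        
                                        
   ┏━━━━━━━━━━━━━━━━━━━━━━━━━━━━━━━┓    
   ┃ CalendarWidget                ┃    
   ┠───────────────────────────────┨    
   ┃         September 2027        ┃    
   ┃Mo Tu We Th Fr Sa Su           ┃    
   ┃       1  2  3*  4  5          ┃    
   ┃ 6  7  8  9 10 11 12           ┃    
   ┃13* 14 15 16 17 18 19          ┃    
   ┃20 21 22 23 24 25 26           ┃    
   ┃27 28 29 30*                   ┃    
   ┃                               ┃    
   ┃                               ┃    
   ┃                               ┃    
   ┃                               ┃    
   ┗━━━━━━━━━━━━━━━━━━━━━━━━━━━━━━━┛    


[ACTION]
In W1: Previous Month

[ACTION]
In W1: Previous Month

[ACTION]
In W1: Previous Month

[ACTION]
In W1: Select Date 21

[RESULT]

                                        
                                        
                                        
                                        
   ┏━━━━━━━━━━━━━━━━━━━━━━━━━━━━━━━┓    
   ┃ CalendarWidget                ┃    
   ┠───────────────────────────────┨    
   ┃           June 2027           ┃    
   ┃Mo Tu We Th Fr Sa Su           ┃    
   ┃    1  2  3  4  5  6           ┃    
   ┃ 7  8  9 10 11 12 13           ┃    
   ┃14 15 16 17 18 19 20           ┃    
   ┃[21] 22 23 24 25 26 27         ┃    
   ┃28 29 30                       ┃    
   ┃                               ┃    
   ┃                               ┃    
   ┃                               ┃    
   ┃                               ┃    
   ┗━━━━━━━━━━━━━━━━━━━━━━━━━━━━━━━┛    


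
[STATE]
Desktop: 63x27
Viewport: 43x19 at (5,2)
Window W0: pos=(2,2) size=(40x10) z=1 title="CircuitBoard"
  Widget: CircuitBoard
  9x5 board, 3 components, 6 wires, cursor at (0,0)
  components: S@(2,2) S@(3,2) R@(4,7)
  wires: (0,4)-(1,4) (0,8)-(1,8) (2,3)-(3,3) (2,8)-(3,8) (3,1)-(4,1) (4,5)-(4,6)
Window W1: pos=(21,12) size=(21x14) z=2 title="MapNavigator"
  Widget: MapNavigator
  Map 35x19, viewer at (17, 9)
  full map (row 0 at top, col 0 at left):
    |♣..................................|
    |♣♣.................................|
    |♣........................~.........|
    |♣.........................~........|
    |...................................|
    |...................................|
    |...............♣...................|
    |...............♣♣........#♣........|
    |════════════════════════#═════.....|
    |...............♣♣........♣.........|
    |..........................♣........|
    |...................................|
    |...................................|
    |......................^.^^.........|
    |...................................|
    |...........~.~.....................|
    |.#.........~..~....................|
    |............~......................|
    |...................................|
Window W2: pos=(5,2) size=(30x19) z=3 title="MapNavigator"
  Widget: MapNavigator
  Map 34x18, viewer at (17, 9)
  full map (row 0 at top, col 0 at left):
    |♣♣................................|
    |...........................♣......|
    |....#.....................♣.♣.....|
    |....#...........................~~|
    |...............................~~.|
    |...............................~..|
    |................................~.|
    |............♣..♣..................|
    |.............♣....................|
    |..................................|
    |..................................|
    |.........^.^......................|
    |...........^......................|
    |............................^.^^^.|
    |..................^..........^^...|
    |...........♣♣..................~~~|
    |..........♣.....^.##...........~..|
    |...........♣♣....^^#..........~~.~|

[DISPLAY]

┏━━━━━━━━━━━━━━━━━━━━━━━━━━━━┓━━━━━━┓      
┃ MapNavigator               ┃      ┃      
┠────────────────────────────┨──────┨      
┃.#.....................♣.♣..┃      ┃      
┃.#..........................┃    · ┃      
┃............................┃    │ ┃      
┃............................┃    · ┃      
┃............................┃      ┃      
┃.........♣..♣...............┃    · ┃      
┃..........♣.................┃━━━━━━┛      
┃..............@.............┃━━━━━━┓      
┃............................┃      ┃      
┃......^.^...................┃──────┨      
┃........^...................┃......┃      
┃.........................^.^┃......┃      
┃...............^..........^^┃......┃      
┃........♣♣..................┃....#♣┃      
┃.......♣.....^.##...........┃═══#══┃      
┗━━━━━━━━━━━━━━━━━━━━━━━━━━━━┛....♣.┃      


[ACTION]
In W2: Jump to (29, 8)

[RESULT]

┏━━━━━━━━━━━━━━━━━━━━━━━━━━━━┓━━━━━━┓      
┃ MapNavigator               ┃      ┃      
┠────────────────────────────┨──────┨      
┃............♣......         ┃      ┃      
┃...........♣.♣.....         ┃    · ┃      
┃.................~~         ┃    │ ┃      
┃................~~.         ┃    · ┃      
┃................~..         ┃      ┃      
┃.................~.         ┃    · ┃      
┃♣..................         ┃━━━━━━┛      
┃..............@....         ┃━━━━━━┓      
┃...................         ┃      ┃      
┃...................         ┃──────┨      
┃...................         ┃......┃      
┃...................         ┃......┃      
┃.............^.^^^.         ┃......┃      
┃...^..........^^...         ┃....#♣┃      
┃................~~~         ┃═══#══┃      
┗━━━━━━━━━━━━━━━━━━━━━━━━━━━━┛....♣.┃      


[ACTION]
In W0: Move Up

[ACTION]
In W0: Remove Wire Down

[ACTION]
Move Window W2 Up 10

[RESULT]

┠────────────────────────────┨━━━━━━┓      
┃............♣......         ┃      ┃      
┃...........♣.♣.....         ┃──────┨      
┃.................~~         ┃      ┃      
┃................~~.         ┃    · ┃      
┃................~..         ┃    │ ┃      
┃.................~.         ┃    · ┃      
┃♣..................         ┃      ┃      
┃..............@....         ┃    · ┃      
┃...................         ┃━━━━━━┛      
┃...................         ┃━━━━━━┓      
┃...................         ┃      ┃      
┃...................         ┃──────┨      
┃.............^.^^^.         ┃......┃      
┃...^..........^^...         ┃......┃      
┃................~~~         ┃......┃      
┗━━━━━━━━━━━━━━━━━━━━━━━━━━━━┛....#♣┃      
                ┃════════════════#══┃      
                ┃.......♣♣@.......♣.┃      


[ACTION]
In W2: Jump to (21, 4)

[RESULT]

┠────────────────────────────┨━━━━━━┓      
┃                            ┃      ┃      
┃                            ┃──────┨      
┃                            ┃      ┃      
┃........................... ┃    · ┃      
┃....................♣...... ┃    │ ┃      
┃...................♣.♣..... ┃    · ┃      
┃.........................~~ ┃      ┃      
┃..............@.........~~. ┃    · ┃      
┃........................~.. ┃━━━━━━┛      
┃.........................~. ┃━━━━━━┓      
┃.....♣..♣.................. ┃      ┃      
┃......♣.................... ┃──────┨      
┃........................... ┃......┃      
┃........................... ┃......┃      
┃..^.^...................... ┃......┃      
┗━━━━━━━━━━━━━━━━━━━━━━━━━━━━┛....#♣┃      
                ┃════════════════#══┃      
                ┃.......♣♣@.......♣.┃      


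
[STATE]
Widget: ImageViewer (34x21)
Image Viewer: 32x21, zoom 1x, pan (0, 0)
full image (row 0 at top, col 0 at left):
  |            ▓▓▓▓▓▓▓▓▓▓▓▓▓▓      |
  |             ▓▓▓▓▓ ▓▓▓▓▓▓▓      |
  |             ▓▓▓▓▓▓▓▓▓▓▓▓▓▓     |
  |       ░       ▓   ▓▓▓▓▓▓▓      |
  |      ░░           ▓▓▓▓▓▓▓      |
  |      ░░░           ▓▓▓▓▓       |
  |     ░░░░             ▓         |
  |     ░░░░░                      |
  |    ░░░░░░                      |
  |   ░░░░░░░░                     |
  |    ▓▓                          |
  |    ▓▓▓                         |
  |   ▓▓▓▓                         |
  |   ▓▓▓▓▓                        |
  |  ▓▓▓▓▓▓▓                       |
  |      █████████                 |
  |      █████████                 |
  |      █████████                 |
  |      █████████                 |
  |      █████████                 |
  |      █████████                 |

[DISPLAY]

            ▓▓▓▓▓▓▓▓▓▓▓▓▓▓        
             ▓▓▓▓▓ ▓▓▓▓▓▓▓        
             ▓▓▓▓▓▓▓▓▓▓▓▓▓▓       
       ░       ▓   ▓▓▓▓▓▓▓        
      ░░           ▓▓▓▓▓▓▓        
      ░░░           ▓▓▓▓▓         
     ░░░░             ▓           
     ░░░░░                        
    ░░░░░░                        
   ░░░░░░░░                       
    ▓▓                            
    ▓▓▓                           
   ▓▓▓▓                           
   ▓▓▓▓▓                          
  ▓▓▓▓▓▓▓                         
      █████████                   
      █████████                   
      █████████                   
      █████████                   
      █████████                   
      █████████                   


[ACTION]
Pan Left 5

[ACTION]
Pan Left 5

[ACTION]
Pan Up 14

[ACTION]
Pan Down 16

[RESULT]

      █████████                   
      █████████                   
      █████████                   
      █████████                   
      █████████                   
                                  
                                  
                                  
                                  
                                  
                                  
                                  
                                  
                                  
                                  
                                  
                                  
                                  
                                  
                                  
                                  


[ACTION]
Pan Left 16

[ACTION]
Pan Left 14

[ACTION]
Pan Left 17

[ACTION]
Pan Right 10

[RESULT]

█████                             
█████                             
█████                             
█████                             
█████                             
                                  
                                  
                                  
                                  
                                  
                                  
                                  
                                  
                                  
                                  
                                  
                                  
                                  
                                  
                                  
                                  


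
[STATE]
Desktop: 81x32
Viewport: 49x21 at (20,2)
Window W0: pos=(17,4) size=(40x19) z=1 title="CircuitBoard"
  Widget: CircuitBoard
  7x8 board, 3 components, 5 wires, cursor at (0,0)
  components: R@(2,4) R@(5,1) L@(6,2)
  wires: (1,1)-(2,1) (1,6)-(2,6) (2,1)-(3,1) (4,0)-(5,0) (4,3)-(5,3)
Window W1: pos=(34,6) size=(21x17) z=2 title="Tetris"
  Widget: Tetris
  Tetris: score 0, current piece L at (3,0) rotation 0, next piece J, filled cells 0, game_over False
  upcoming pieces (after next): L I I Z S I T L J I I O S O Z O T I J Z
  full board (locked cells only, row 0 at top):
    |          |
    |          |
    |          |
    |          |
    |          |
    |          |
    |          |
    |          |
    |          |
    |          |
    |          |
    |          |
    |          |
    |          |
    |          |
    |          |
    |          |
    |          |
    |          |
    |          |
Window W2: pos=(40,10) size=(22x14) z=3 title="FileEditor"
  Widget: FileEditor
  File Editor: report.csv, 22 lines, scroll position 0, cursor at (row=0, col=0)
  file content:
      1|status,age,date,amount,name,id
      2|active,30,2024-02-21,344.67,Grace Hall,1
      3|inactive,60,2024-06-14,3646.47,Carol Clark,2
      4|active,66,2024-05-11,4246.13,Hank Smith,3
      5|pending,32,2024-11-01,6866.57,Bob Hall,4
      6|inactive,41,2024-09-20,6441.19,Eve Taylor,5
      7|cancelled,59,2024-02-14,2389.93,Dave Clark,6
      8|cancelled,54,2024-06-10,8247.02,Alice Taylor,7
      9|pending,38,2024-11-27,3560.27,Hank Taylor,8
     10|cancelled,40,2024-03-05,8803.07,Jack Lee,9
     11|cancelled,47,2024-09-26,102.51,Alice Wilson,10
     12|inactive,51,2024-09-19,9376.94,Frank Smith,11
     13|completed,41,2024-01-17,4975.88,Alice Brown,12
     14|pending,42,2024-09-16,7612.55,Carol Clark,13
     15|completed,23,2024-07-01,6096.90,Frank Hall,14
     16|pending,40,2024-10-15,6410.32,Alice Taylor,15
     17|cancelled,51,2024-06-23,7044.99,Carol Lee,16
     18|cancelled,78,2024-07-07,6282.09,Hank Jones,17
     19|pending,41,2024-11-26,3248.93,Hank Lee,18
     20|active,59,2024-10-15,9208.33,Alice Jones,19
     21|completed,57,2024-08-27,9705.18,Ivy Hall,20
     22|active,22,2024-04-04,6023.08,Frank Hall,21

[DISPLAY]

                                                 
                                                 
━━━━━━━━━━━━━━━━━━━━━━━━━━━━━━━━━━━━┓            
ircuitBoard                         ┃            
──────────────┏━━━━━━━━━━━━━━━━━━━┓─┨            
 0 1 2 3 4 5 6┃ Tetris            ┃ ┃            
 [.]          ┠───────────────────┨ ┃            
              ┃          │Next:   ┃ ┃            
      ·       ┃     ┏━━━━━━━━━━━━━━━━━━━━┓       
      │       ┃     ┃ FileEditor         ┃       
      ·       ┃     ┠────────────────────┨       
      │       ┃     ┃█tatus,age,date,amo▲┃       
      ·       ┃     ┃active,30,2024-02-2█┃       
              ┃     ┃inactive,60,2024-06░┃       
  ·           ┃     ┃active,66,2024-05-1░┃       
  │           ┃     ┃pending,32,2024-11-░┃       
  ·   R       ┃     ┃inactive,41,2024-09░┃       
              ┃     ┃cancelled,59,2024-0░┃       
          L   ┃     ┃cancelled,54,2024-0░┃       
              ┃     ┃pending,38,2024-11-░┃       
━━━━━━━━━━━━━━┗━━━━━┃cancelled,40,2024-0▼┃       


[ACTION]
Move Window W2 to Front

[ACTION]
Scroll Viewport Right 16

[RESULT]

                                                 
                                                 
━━━━━━━━━━━━━━━━━━━━━━━━┓                        
                        ┃                        
──┏━━━━━━━━━━━━━━━━━━━┓─┨                        
 6┃ Tetris            ┃ ┃                        
  ┠───────────────────┨ ┃                        
  ┃          │Next:   ┃ ┃                        
  ┃     ┏━━━━━━━━━━━━━━━━━━━━┓                   
  ┃     ┃ FileEditor         ┃                   
  ┃     ┠────────────────────┨                   
  ┃     ┃█tatus,age,date,amo▲┃                   
  ┃     ┃active,30,2024-02-2█┃                   
  ┃     ┃inactive,60,2024-06░┃                   
  ┃     ┃active,66,2024-05-1░┃                   
  ┃     ┃pending,32,2024-11-░┃                   
  ┃     ┃inactive,41,2024-09░┃                   
  ┃     ┃cancelled,59,2024-0░┃                   
  ┃     ┃cancelled,54,2024-0░┃                   
  ┃     ┃pending,38,2024-11-░┃                   
━━┗━━━━━┃cancelled,40,2024-0▼┃                   
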